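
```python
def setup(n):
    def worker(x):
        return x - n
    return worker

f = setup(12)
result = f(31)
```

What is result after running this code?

Step 1: setup(12) creates a closure capturing n = 12.
Step 2: f(31) computes 31 - 12 = 19.
Step 3: result = 19

The answer is 19.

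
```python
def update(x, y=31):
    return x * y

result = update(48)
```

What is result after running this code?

Step 1: update(48) uses default y = 31.
Step 2: Returns 48 * 31 = 1488.
Step 3: result = 1488

The answer is 1488.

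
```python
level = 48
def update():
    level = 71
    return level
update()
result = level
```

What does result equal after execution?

Step 1: level = 48 globally.
Step 2: update() creates a LOCAL level = 71 (no global keyword!).
Step 3: The global level is unchanged. result = 48

The answer is 48.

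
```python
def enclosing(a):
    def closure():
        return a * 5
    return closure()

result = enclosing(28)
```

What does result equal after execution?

Step 1: enclosing(28) binds parameter a = 28.
Step 2: closure() accesses a = 28 from enclosing scope.
Step 3: result = 28 * 5 = 140

The answer is 140.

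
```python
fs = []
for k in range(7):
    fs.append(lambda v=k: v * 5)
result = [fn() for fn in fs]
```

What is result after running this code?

Step 1: Default arg v=k captures k at each iteration.
Step 2: fs[k] has v defaulting to k, returns k * 5.
Step 3: result = [0, 5, 10, 15, 20, 25, 30]

The answer is [0, 5, 10, 15, 20, 25, 30].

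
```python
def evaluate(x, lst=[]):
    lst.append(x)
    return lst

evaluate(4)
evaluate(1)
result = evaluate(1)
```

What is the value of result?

Step 1: Mutable default argument gotcha! The list [] is created once.
Step 2: Each call appends to the SAME list: [4], [4, 1], [4, 1, 1].
Step 3: result = [4, 1, 1]

The answer is [4, 1, 1].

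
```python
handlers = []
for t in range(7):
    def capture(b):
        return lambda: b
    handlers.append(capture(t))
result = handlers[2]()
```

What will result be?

Step 1: capture(t) creates a new scope capturing b = t at call time.
Step 2: handlers[2] = capture(2), so its lambda captures b = 2.
Step 3: result = 2 (closure factory fixes late binding)

The answer is 2.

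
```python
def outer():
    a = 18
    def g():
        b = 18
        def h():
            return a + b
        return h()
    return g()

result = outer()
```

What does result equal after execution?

Step 1: outer() defines a = 18. g() defines b = 18.
Step 2: h() accesses both from enclosing scopes: a = 18, b = 18.
Step 3: result = 18 + 18 = 36

The answer is 36.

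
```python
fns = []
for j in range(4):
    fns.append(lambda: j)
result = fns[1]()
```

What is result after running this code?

Step 1: The loop creates 4 lambdas, all referencing the same variable j.
Step 2: After the loop, j = 3 (final value).
Step 3: fns[1]() looks up j at call time and finds 3. This is the late binding gotcha. result = 3

The answer is 3.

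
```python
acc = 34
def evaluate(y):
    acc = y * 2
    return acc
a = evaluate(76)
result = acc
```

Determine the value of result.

Step 1: Global acc = 34.
Step 2: evaluate(76) creates local acc = 76 * 2 = 152.
Step 3: Global acc unchanged because no global keyword. result = 34

The answer is 34.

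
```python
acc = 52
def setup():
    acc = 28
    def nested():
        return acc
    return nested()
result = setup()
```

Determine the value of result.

Step 1: acc = 52 globally, but setup() defines acc = 28 locally.
Step 2: nested() looks up acc. Not in local scope, so checks enclosing scope (setup) and finds acc = 28.
Step 3: result = 28

The answer is 28.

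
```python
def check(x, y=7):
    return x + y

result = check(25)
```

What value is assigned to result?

Step 1: check(25) uses default y = 7.
Step 2: Returns 25 + 7 = 32.
Step 3: result = 32

The answer is 32.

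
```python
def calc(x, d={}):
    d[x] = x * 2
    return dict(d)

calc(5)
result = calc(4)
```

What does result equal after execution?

Step 1: Mutable default dict is shared across calls.
Step 2: First call adds 5: 10. Second call adds 4: 8.
Step 3: result = {5: 10, 4: 8}

The answer is {5: 10, 4: 8}.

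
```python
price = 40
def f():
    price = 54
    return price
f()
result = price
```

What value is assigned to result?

Step 1: Global price = 40.
Step 2: f() creates local price = 54 (shadow, not modification).
Step 3: After f() returns, global price is unchanged. result = 40

The answer is 40.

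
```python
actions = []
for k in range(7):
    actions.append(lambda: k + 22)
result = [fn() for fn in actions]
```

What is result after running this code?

Step 1: All lambdas capture k by reference. After the loop, k = 6.
Step 2: Each call returns 6 + 22 = 28.
Step 3: result = [28, 28, 28, 28, 28, 28, 28]

The answer is [28, 28, 28, 28, 28, 28, 28].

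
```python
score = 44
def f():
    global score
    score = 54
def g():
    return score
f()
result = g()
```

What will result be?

Step 1: score = 44.
Step 2: f() sets global score = 54.
Step 3: g() reads global score = 54. result = 54

The answer is 54.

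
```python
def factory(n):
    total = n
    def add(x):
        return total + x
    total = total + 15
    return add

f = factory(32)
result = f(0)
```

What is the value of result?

Step 1: factory(32) sets total = 32, then total = 32 + 15 = 47.
Step 2: Closures capture by reference, so add sees total = 47.
Step 3: f(0) returns 47 + 0 = 47

The answer is 47.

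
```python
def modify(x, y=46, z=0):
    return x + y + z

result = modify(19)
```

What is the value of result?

Step 1: modify(19) uses defaults y = 46, z = 0.
Step 2: Returns 19 + 46 + 0 = 65.
Step 3: result = 65

The answer is 65.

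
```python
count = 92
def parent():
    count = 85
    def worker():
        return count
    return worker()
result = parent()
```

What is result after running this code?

Step 1: count = 92 globally, but parent() defines count = 85 locally.
Step 2: worker() looks up count. Not in local scope, so checks enclosing scope (parent) and finds count = 85.
Step 3: result = 85

The answer is 85.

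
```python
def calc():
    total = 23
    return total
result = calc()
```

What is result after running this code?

Step 1: calc() defines total = 23 in its local scope.
Step 2: return total finds the local variable total = 23.
Step 3: result = 23

The answer is 23.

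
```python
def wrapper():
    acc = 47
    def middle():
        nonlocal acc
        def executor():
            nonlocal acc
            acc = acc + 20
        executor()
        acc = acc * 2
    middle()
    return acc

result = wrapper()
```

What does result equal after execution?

Step 1: acc = 47.
Step 2: executor() adds 20: acc = 47 + 20 = 67.
Step 3: middle() doubles: acc = 67 * 2 = 134.
Step 4: result = 134

The answer is 134.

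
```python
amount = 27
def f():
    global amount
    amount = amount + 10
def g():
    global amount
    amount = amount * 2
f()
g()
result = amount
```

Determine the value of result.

Step 1: amount = 27.
Step 2: f() adds 10: amount = 27 + 10 = 37.
Step 3: g() doubles: amount = 37 * 2 = 74.
Step 4: result = 74

The answer is 74.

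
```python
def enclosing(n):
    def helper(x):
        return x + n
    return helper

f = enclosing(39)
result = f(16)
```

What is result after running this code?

Step 1: enclosing(39) creates a closure that captures n = 39.
Step 2: f(16) calls the closure with x = 16, returning 16 + 39 = 55.
Step 3: result = 55

The answer is 55.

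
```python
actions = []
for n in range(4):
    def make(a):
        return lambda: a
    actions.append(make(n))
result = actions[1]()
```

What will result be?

Step 1: make(n) creates a new scope capturing a = n at call time.
Step 2: actions[1] = make(1), so its lambda captures a = 1.
Step 3: result = 1 (closure factory fixes late binding)

The answer is 1.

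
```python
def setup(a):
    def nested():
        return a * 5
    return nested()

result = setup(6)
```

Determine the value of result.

Step 1: setup(6) binds parameter a = 6.
Step 2: nested() accesses a = 6 from enclosing scope.
Step 3: result = 6 * 5 = 30

The answer is 30.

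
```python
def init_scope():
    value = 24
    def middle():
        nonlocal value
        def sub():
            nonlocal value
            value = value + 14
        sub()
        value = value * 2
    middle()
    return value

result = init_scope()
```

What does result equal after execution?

Step 1: value = 24.
Step 2: sub() adds 14: value = 24 + 14 = 38.
Step 3: middle() doubles: value = 38 * 2 = 76.
Step 4: result = 76

The answer is 76.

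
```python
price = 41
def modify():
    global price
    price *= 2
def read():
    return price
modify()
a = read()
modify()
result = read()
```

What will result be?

Step 1: price = 41.
Step 2: First modify(): price = 41 * 2 = 82.
Step 3: Second modify(): price = 82 * 2 = 164.
Step 4: read() returns 164

The answer is 164.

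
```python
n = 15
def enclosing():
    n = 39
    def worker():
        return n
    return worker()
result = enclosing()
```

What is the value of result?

Step 1: n = 15 globally, but enclosing() defines n = 39 locally.
Step 2: worker() looks up n. Not in local scope, so checks enclosing scope (enclosing) and finds n = 39.
Step 3: result = 39

The answer is 39.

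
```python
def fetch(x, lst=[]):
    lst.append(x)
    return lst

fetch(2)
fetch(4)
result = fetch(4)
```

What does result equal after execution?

Step 1: Mutable default argument gotcha! The list [] is created once.
Step 2: Each call appends to the SAME list: [2], [2, 4], [2, 4, 4].
Step 3: result = [2, 4, 4]

The answer is [2, 4, 4].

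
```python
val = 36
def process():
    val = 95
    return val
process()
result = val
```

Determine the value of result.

Step 1: val = 36 globally.
Step 2: process() creates a LOCAL val = 95 (no global keyword!).
Step 3: The global val is unchanged. result = 36

The answer is 36.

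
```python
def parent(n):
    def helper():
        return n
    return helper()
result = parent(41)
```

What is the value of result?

Step 1: parent(41) binds parameter n = 41.
Step 2: helper() looks up n in enclosing scope and finds the parameter n = 41.
Step 3: result = 41

The answer is 41.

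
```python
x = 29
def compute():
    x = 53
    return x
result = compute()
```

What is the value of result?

Step 1: Global x = 29.
Step 2: compute() creates local x = 53, shadowing the global.
Step 3: Returns local x = 53. result = 53

The answer is 53.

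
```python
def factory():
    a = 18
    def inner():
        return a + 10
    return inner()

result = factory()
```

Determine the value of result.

Step 1: factory() defines a = 18.
Step 2: inner() reads a = 18 from enclosing scope, returns 18 + 10 = 28.
Step 3: result = 28

The answer is 28.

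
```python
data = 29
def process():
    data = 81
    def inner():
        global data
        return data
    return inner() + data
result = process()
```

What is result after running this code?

Step 1: Global data = 29. process() shadows with local data = 81.
Step 2: inner() uses global keyword, so inner() returns global data = 29.
Step 3: process() returns 29 + 81 = 110

The answer is 110.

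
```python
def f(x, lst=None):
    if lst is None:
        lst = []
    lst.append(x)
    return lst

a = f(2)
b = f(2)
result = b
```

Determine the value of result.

Step 1: None default with guard creates a NEW list each call.
Step 2: a = [2] (fresh list). b = [2] (another fresh list).
Step 3: result = [2] (this is the fix for mutable default)

The answer is [2].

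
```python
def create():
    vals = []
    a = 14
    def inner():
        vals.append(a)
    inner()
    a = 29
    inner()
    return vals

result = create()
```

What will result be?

Step 1: a = 14. inner() appends current a to vals.
Step 2: First inner(): appends 14. Then a = 29.
Step 3: Second inner(): appends 29 (closure sees updated a). result = [14, 29]

The answer is [14, 29].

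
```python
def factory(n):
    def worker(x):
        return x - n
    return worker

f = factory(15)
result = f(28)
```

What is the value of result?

Step 1: factory(15) creates a closure capturing n = 15.
Step 2: f(28) computes 28 - 15 = 13.
Step 3: result = 13

The answer is 13.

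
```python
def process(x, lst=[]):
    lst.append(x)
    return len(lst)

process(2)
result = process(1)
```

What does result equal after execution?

Step 1: Mutable default list persists between calls.
Step 2: First call: lst = [2], len = 1. Second call: lst = [2, 1], len = 2.
Step 3: result = 2

The answer is 2.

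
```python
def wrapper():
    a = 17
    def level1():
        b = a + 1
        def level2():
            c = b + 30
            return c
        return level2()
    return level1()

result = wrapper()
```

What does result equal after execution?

Step 1: a = 17. b = a + 1 = 18.
Step 2: c = b + 30 = 18 + 30 = 48.
Step 3: result = 48

The answer is 48.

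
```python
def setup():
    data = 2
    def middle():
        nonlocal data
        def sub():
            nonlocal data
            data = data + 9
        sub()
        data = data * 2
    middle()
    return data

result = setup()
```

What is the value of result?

Step 1: data = 2.
Step 2: sub() adds 9: data = 2 + 9 = 11.
Step 3: middle() doubles: data = 11 * 2 = 22.
Step 4: result = 22

The answer is 22.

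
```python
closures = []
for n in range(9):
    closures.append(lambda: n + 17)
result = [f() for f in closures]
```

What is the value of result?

Step 1: All lambdas capture n by reference. After the loop, n = 8.
Step 2: Each call returns 8 + 17 = 25.
Step 3: result = [25, 25, 25, 25, 25, 25, 25, 25, 25]

The answer is [25, 25, 25, 25, 25, 25, 25, 25, 25].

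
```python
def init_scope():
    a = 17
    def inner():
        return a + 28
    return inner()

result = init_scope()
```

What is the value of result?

Step 1: init_scope() defines a = 17.
Step 2: inner() reads a = 17 from enclosing scope, returns 17 + 28 = 45.
Step 3: result = 45

The answer is 45.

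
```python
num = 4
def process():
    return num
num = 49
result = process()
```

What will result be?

Step 1: num is first set to 4, then reassigned to 49.
Step 2: process() is called after the reassignment, so it looks up the current global num = 49.
Step 3: result = 49

The answer is 49.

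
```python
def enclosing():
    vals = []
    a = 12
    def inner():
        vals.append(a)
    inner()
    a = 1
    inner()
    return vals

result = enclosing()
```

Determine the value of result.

Step 1: a = 12. inner() appends current a to vals.
Step 2: First inner(): appends 12. Then a = 1.
Step 3: Second inner(): appends 1 (closure sees updated a). result = [12, 1]

The answer is [12, 1].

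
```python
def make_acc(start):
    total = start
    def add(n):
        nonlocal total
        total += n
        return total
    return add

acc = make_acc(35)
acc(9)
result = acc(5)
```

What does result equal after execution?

Step 1: make_acc(35) creates closure with total = 35.
Step 2: First acc(9): total = 35 + 9 = 44.
Step 3: Second acc(5): total = 44 + 5 = 49. result = 49

The answer is 49.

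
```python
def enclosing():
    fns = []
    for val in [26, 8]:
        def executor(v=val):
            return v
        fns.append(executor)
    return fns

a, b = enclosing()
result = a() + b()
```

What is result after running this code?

Step 1: Default argument v=val captures val at each iteration.
Step 2: a() returns 26 (captured at first iteration), b() returns 8 (captured at second).
Step 3: result = 26 + 8 = 34

The answer is 34.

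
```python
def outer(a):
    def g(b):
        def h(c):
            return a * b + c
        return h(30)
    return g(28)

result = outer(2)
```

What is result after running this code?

Step 1: a = 2, b = 28, c = 30.
Step 2: h() computes a * b + c = 2 * 28 + 30 = 86.
Step 3: result = 86

The answer is 86.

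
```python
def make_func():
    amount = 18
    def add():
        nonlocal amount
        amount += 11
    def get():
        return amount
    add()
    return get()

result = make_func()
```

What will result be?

Step 1: amount = 18. add() modifies it via nonlocal, get() reads it.
Step 2: add() makes amount = 18 + 11 = 29.
Step 3: get() returns 29. result = 29

The answer is 29.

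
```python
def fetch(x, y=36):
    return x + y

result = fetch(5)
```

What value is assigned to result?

Step 1: fetch(5) uses default y = 36.
Step 2: Returns 5 + 36 = 41.
Step 3: result = 41

The answer is 41.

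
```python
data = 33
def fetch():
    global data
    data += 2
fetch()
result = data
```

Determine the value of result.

Step 1: data = 33 globally.
Step 2: fetch() modifies global data: data += 2 = 35.
Step 3: result = 35

The answer is 35.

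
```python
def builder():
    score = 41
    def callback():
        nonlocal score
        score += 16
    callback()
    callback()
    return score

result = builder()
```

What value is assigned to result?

Step 1: score starts at 41.
Step 2: callback() is called 2 times, each adding 16.
Step 3: score = 41 + 16 * 2 = 73

The answer is 73.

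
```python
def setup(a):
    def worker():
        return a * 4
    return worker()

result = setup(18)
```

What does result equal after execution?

Step 1: setup(18) binds parameter a = 18.
Step 2: worker() accesses a = 18 from enclosing scope.
Step 3: result = 18 * 4 = 72

The answer is 72.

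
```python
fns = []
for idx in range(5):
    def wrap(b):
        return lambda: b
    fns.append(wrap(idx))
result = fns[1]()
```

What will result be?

Step 1: wrap(idx) creates a new scope capturing b = idx at call time.
Step 2: fns[1] = wrap(1), so its lambda captures b = 1.
Step 3: result = 1 (closure factory fixes late binding)

The answer is 1.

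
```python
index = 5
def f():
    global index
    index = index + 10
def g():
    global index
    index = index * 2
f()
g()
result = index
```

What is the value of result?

Step 1: index = 5.
Step 2: f() adds 10: index = 5 + 10 = 15.
Step 3: g() doubles: index = 15 * 2 = 30.
Step 4: result = 30

The answer is 30.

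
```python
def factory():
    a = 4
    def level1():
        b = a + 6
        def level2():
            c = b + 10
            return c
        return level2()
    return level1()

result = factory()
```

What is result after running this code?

Step 1: a = 4. b = a + 6 = 10.
Step 2: c = b + 10 = 10 + 10 = 20.
Step 3: result = 20

The answer is 20.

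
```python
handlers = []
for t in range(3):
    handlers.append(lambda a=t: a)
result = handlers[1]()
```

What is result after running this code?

Step 1: Default argument a=t captures t's value at each iteration.
Step 2: handlers[1] captured a = 1 when t was 1.
Step 3: result = 1

The answer is 1.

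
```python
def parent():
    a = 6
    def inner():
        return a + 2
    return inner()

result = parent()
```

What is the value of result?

Step 1: parent() defines a = 6.
Step 2: inner() reads a = 6 from enclosing scope, returns 6 + 2 = 8.
Step 3: result = 8

The answer is 8.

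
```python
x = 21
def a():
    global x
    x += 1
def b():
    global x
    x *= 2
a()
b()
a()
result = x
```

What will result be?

Step 1: x = 21.
Step 2: a(): x = 21 + 1 = 22.
Step 3: b(): x = 22 * 2 = 44.
Step 4: a(): x = 44 + 1 = 45

The answer is 45.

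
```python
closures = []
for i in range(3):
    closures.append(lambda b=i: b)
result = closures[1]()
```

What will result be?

Step 1: Default argument b=i captures i's value at each iteration.
Step 2: closures[1] captured b = 1 when i was 1.
Step 3: result = 1

The answer is 1.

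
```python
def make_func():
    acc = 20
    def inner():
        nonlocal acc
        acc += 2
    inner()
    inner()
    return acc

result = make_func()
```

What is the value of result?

Step 1: acc starts at 20.
Step 2: inner() is called 2 times, each adding 2.
Step 3: acc = 20 + 2 * 2 = 24

The answer is 24.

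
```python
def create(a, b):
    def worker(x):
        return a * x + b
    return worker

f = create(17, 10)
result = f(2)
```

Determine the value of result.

Step 1: create(17, 10) captures a = 17, b = 10.
Step 2: f(2) computes 17 * 2 + 10 = 44.
Step 3: result = 44

The answer is 44.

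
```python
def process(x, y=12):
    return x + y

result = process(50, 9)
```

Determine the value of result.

Step 1: process(50, 9) overrides default y with 9.
Step 2: Returns 50 + 9 = 59.
Step 3: result = 59

The answer is 59.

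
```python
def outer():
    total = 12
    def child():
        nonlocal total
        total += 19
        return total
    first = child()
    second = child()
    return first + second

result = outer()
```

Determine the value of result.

Step 1: total starts at 12.
Step 2: First call: total = 12 + 19 = 31, returns 31.
Step 3: Second call: total = 31 + 19 = 50, returns 50.
Step 4: result = 31 + 50 = 81

The answer is 81.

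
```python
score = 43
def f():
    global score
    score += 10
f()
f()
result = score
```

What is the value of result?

Step 1: score = 43.
Step 2: First f(): score = 43 + 10 = 53.
Step 3: Second f(): score = 53 + 10 = 63. result = 63

The answer is 63.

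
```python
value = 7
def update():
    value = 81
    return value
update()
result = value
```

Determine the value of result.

Step 1: value = 7 globally.
Step 2: update() creates a LOCAL value = 81 (no global keyword!).
Step 3: The global value is unchanged. result = 7

The answer is 7.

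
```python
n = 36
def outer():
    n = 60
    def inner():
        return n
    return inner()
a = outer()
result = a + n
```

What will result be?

Step 1: outer() has local n = 60. inner() reads from enclosing.
Step 2: outer() returns 60. Global n = 36 unchanged.
Step 3: result = 60 + 36 = 96

The answer is 96.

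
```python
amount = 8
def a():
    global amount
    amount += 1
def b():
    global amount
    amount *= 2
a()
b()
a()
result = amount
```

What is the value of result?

Step 1: amount = 8.
Step 2: a(): amount = 8 + 1 = 9.
Step 3: b(): amount = 9 * 2 = 18.
Step 4: a(): amount = 18 + 1 = 19

The answer is 19.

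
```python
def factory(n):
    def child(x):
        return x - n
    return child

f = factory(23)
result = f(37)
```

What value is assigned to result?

Step 1: factory(23) creates a closure capturing n = 23.
Step 2: f(37) computes 37 - 23 = 14.
Step 3: result = 14

The answer is 14.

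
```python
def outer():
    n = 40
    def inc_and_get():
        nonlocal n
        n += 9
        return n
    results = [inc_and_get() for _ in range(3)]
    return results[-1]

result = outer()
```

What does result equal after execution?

Step 1: n = 40.
Step 2: Three calls to inc_and_get(), each adding 9.
Step 3: Last value = 40 + 9 * 3 = 67

The answer is 67.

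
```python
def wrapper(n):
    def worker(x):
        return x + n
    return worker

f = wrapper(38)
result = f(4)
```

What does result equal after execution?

Step 1: wrapper(38) creates a closure that captures n = 38.
Step 2: f(4) calls the closure with x = 4, returning 4 + 38 = 42.
Step 3: result = 42

The answer is 42.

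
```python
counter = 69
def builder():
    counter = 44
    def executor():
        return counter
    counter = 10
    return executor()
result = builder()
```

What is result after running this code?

Step 1: builder() sets counter = 44, then later counter = 10.
Step 2: executor() is called after counter is reassigned to 10. Closures capture variables by reference, not by value.
Step 3: result = 10

The answer is 10.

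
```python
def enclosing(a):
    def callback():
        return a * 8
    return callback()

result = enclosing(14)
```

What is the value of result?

Step 1: enclosing(14) binds parameter a = 14.
Step 2: callback() accesses a = 14 from enclosing scope.
Step 3: result = 14 * 8 = 112

The answer is 112.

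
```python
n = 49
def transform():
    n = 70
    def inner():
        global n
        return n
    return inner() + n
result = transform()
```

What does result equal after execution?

Step 1: Global n = 49. transform() shadows with local n = 70.
Step 2: inner() uses global keyword, so inner() returns global n = 49.
Step 3: transform() returns 49 + 70 = 119

The answer is 119.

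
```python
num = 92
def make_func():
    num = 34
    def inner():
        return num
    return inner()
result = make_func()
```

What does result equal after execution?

Step 1: num = 92 globally, but make_func() defines num = 34 locally.
Step 2: inner() looks up num. Not in local scope, so checks enclosing scope (make_func) and finds num = 34.
Step 3: result = 34

The answer is 34.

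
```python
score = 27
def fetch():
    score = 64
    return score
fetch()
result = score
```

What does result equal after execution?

Step 1: score = 27 globally.
Step 2: fetch() creates a LOCAL score = 64 (no global keyword!).
Step 3: The global score is unchanged. result = 27

The answer is 27.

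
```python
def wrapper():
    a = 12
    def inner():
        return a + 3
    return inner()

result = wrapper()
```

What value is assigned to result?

Step 1: wrapper() defines a = 12.
Step 2: inner() reads a = 12 from enclosing scope, returns 12 + 3 = 15.
Step 3: result = 15

The answer is 15.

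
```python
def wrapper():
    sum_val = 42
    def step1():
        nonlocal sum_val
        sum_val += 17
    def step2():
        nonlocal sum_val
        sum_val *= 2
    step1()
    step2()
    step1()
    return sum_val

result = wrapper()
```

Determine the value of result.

Step 1: sum_val = 42.
Step 2: step1(): sum_val = 42 + 17 = 59.
Step 3: step2(): sum_val = 59 * 2 = 118.
Step 4: step1(): sum_val = 118 + 17 = 135. result = 135

The answer is 135.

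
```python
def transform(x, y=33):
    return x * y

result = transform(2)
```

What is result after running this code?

Step 1: transform(2) uses default y = 33.
Step 2: Returns 2 * 33 = 66.
Step 3: result = 66

The answer is 66.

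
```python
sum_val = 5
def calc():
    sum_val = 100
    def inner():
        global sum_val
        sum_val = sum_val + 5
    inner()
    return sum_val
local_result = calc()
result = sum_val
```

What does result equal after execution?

Step 1: Global sum_val = 5. calc() creates local sum_val = 100.
Step 2: inner() declares global sum_val and adds 5: global sum_val = 5 + 5 = 10.
Step 3: calc() returns its local sum_val = 100 (unaffected by inner).
Step 4: result = global sum_val = 10

The answer is 10.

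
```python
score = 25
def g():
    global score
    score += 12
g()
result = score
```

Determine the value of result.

Step 1: score = 25 globally.
Step 2: g() modifies global score: score += 12 = 37.
Step 3: result = 37

The answer is 37.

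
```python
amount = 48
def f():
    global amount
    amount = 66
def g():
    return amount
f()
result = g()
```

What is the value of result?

Step 1: amount = 48.
Step 2: f() sets global amount = 66.
Step 3: g() reads global amount = 66. result = 66

The answer is 66.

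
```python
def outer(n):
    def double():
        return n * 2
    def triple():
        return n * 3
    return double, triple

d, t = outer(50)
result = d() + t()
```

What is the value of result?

Step 1: Both closures capture the same n = 50.
Step 2: d() = 50 * 2 = 100, t() = 50 * 3 = 150.
Step 3: result = 100 + 150 = 250

The answer is 250.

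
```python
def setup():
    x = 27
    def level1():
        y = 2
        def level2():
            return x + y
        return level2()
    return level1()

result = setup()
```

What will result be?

Step 1: x = 27 in setup. y = 2 in level1.
Step 2: level2() reads x = 27 and y = 2 from enclosing scopes.
Step 3: result = 27 + 2 = 29

The answer is 29.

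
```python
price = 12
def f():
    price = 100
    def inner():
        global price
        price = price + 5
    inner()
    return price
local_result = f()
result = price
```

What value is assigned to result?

Step 1: Global price = 12. f() creates local price = 100.
Step 2: inner() declares global price and adds 5: global price = 12 + 5 = 17.
Step 3: f() returns its local price = 100 (unaffected by inner).
Step 4: result = global price = 17

The answer is 17.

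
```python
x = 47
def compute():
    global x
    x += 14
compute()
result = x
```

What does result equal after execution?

Step 1: x = 47 globally.
Step 2: compute() modifies global x: x += 14 = 61.
Step 3: result = 61

The answer is 61.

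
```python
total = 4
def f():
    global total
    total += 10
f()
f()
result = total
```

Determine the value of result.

Step 1: total = 4.
Step 2: First f(): total = 4 + 10 = 14.
Step 3: Second f(): total = 14 + 10 = 24. result = 24

The answer is 24.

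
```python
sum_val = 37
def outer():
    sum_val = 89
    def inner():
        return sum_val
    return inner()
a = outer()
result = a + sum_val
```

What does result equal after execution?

Step 1: outer() has local sum_val = 89. inner() reads from enclosing.
Step 2: outer() returns 89. Global sum_val = 37 unchanged.
Step 3: result = 89 + 37 = 126

The answer is 126.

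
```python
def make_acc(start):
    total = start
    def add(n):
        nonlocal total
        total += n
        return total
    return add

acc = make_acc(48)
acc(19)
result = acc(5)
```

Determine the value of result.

Step 1: make_acc(48) creates closure with total = 48.
Step 2: First acc(19): total = 48 + 19 = 67.
Step 3: Second acc(5): total = 67 + 5 = 72. result = 72

The answer is 72.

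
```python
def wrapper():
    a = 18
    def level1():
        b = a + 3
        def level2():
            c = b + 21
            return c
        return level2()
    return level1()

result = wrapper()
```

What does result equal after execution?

Step 1: a = 18. b = a + 3 = 21.
Step 2: c = b + 21 = 21 + 21 = 42.
Step 3: result = 42

The answer is 42.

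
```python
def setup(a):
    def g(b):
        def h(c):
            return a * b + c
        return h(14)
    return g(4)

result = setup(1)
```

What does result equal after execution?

Step 1: a = 1, b = 4, c = 14.
Step 2: h() computes a * b + c = 1 * 4 + 14 = 18.
Step 3: result = 18

The answer is 18.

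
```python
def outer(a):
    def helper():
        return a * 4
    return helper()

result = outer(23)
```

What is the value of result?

Step 1: outer(23) binds parameter a = 23.
Step 2: helper() accesses a = 23 from enclosing scope.
Step 3: result = 23 * 4 = 92

The answer is 92.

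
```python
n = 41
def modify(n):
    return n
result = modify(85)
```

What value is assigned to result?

Step 1: Global n = 41.
Step 2: modify(85) takes parameter n = 85, which shadows the global.
Step 3: result = 85

The answer is 85.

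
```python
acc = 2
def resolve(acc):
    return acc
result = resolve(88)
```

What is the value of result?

Step 1: Global acc = 2.
Step 2: resolve(88) takes parameter acc = 88, which shadows the global.
Step 3: result = 88

The answer is 88.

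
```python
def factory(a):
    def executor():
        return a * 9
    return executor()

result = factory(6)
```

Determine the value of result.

Step 1: factory(6) binds parameter a = 6.
Step 2: executor() accesses a = 6 from enclosing scope.
Step 3: result = 6 * 9 = 54

The answer is 54.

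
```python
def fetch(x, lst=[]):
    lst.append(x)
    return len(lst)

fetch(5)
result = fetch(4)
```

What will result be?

Step 1: Mutable default list persists between calls.
Step 2: First call: lst = [5], len = 1. Second call: lst = [5, 4], len = 2.
Step 3: result = 2

The answer is 2.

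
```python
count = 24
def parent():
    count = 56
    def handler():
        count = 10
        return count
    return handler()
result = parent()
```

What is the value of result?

Step 1: Three scopes define count: global (24), parent (56), handler (10).
Step 2: handler() has its own local count = 10, which shadows both enclosing and global.
Step 3: result = 10 (local wins in LEGB)

The answer is 10.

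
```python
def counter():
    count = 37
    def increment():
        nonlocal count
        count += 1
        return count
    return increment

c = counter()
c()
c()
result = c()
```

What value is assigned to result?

Step 1: counter() creates closure with count = 37.
Step 2: Each c() call increments count via nonlocal. After 3 calls: 37 + 3 = 40.
Step 3: result = 40

The answer is 40.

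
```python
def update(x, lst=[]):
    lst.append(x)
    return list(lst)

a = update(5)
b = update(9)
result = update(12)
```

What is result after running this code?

Step 1: Default list is shared. list() creates copies for return values.
Step 2: Internal list grows: [5] -> [5, 9] -> [5, 9, 12].
Step 3: result = [5, 9, 12]

The answer is [5, 9, 12].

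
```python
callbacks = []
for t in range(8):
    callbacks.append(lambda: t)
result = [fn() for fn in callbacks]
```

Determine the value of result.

Step 1: All 8 lambdas share the same variable t.
Step 2: After the loop, t = 7.
Step 3: Each call returns 7. result = [7, 7, 7, 7, 7, 7, 7, 7]

The answer is [7, 7, 7, 7, 7, 7, 7, 7].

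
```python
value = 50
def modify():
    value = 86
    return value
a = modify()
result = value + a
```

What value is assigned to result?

Step 1: Global value = 50. modify() returns local value = 86.
Step 2: a = 86. Global value still = 50.
Step 3: result = 50 + 86 = 136

The answer is 136.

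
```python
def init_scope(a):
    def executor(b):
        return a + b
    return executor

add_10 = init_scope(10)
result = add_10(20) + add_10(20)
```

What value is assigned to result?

Step 1: add_10 captures a = 10.
Step 2: add_10(20) = 10 + 20 = 30, called twice.
Step 3: result = 30 + 30 = 60

The answer is 60.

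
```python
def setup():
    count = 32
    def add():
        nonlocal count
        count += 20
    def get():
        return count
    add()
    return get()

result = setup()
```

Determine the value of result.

Step 1: count = 32. add() modifies it via nonlocal, get() reads it.
Step 2: add() makes count = 32 + 20 = 52.
Step 3: get() returns 52. result = 52

The answer is 52.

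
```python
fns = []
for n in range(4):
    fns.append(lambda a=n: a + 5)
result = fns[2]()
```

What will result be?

Step 1: Default argument a=n captures n's value at definition time.
Step 2: fns[2] was defined when n = 2, so a defaults to 2.
Step 3: result = 2 + 5 = 7 (default arg fixes the late binding issue)

The answer is 7.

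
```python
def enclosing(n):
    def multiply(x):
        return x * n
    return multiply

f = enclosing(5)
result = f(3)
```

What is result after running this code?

Step 1: enclosing(5) returns multiply closure with n = 5.
Step 2: f(3) computes 3 * 5 = 15.
Step 3: result = 15

The answer is 15.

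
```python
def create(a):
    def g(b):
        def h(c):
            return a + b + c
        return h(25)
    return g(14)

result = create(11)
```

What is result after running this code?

Step 1: a = 11, b = 14, c = 25 across three nested scopes.
Step 2: h() accesses all three via LEGB rule.
Step 3: result = 11 + 14 + 25 = 50

The answer is 50.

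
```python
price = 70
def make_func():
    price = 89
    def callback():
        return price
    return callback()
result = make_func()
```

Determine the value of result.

Step 1: price = 70 globally, but make_func() defines price = 89 locally.
Step 2: callback() looks up price. Not in local scope, so checks enclosing scope (make_func) and finds price = 89.
Step 3: result = 89

The answer is 89.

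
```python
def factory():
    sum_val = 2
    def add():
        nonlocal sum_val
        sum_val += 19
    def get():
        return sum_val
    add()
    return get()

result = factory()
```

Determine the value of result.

Step 1: sum_val = 2. add() modifies it via nonlocal, get() reads it.
Step 2: add() makes sum_val = 2 + 19 = 21.
Step 3: get() returns 21. result = 21

The answer is 21.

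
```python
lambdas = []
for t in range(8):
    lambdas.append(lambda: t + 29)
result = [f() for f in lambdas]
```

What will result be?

Step 1: All lambdas capture t by reference. After the loop, t = 7.
Step 2: Each call returns 7 + 29 = 36.
Step 3: result = [36, 36, 36, 36, 36, 36, 36, 36]

The answer is [36, 36, 36, 36, 36, 36, 36, 36].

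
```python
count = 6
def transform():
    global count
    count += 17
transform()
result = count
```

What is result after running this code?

Step 1: count = 6 globally.
Step 2: transform() modifies global count: count += 17 = 23.
Step 3: result = 23

The answer is 23.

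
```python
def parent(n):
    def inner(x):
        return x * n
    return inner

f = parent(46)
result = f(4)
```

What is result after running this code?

Step 1: parent(46) creates a closure capturing n = 46.
Step 2: f(4) computes 4 * 46 = 184.
Step 3: result = 184

The answer is 184.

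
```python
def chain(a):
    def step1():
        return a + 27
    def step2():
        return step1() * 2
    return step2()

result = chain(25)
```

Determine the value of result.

Step 1: chain(25) captures a = 25.
Step 2: step2() calls step1() which returns 25 + 27 = 52.
Step 3: step2() returns 52 * 2 = 104

The answer is 104.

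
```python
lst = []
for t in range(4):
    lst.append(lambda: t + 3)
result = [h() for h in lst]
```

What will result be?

Step 1: All lambdas capture t by reference. After the loop, t = 3.
Step 2: Each call returns 3 + 3 = 6.
Step 3: result = [6, 6, 6, 6]

The answer is [6, 6, 6, 6].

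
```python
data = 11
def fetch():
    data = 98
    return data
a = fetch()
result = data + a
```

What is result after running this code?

Step 1: Global data = 11. fetch() returns local data = 98.
Step 2: a = 98. Global data still = 11.
Step 3: result = 11 + 98 = 109

The answer is 109.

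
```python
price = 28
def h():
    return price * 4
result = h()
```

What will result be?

Step 1: price = 28 is defined globally.
Step 2: h() looks up price from global scope = 28, then computes 28 * 4 = 112.
Step 3: result = 112

The answer is 112.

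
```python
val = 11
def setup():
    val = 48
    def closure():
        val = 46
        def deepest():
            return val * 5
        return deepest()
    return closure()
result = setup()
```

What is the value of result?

Step 1: deepest() looks up val through LEGB: not local, finds val = 46 in enclosing closure().
Step 2: Returns 46 * 5 = 230.
Step 3: result = 230

The answer is 230.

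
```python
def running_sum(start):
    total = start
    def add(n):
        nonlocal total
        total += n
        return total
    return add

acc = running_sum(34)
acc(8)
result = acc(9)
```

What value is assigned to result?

Step 1: running_sum(34) creates closure with total = 34.
Step 2: First acc(8): total = 34 + 8 = 42.
Step 3: Second acc(9): total = 42 + 9 = 51. result = 51

The answer is 51.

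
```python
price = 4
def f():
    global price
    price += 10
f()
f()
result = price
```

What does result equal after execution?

Step 1: price = 4.
Step 2: First f(): price = 4 + 10 = 14.
Step 3: Second f(): price = 14 + 10 = 24. result = 24

The answer is 24.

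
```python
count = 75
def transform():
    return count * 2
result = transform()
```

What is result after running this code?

Step 1: count = 75 is defined globally.
Step 2: transform() looks up count from global scope = 75, then computes 75 * 2 = 150.
Step 3: result = 150

The answer is 150.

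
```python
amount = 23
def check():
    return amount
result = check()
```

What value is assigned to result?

Step 1: amount = 23 is defined in the global scope.
Step 2: check() looks up amount. No local amount exists, so Python checks the global scope via LEGB rule and finds amount = 23.
Step 3: result = 23

The answer is 23.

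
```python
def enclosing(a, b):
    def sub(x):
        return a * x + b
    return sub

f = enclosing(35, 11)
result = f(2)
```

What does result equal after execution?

Step 1: enclosing(35, 11) captures a = 35, b = 11.
Step 2: f(2) computes 35 * 2 + 11 = 81.
Step 3: result = 81

The answer is 81.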